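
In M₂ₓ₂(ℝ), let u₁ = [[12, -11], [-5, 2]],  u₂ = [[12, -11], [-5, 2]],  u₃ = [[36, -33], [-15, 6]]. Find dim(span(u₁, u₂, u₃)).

dim = 1

Represent each element by its coordinate vector in ℝ⁴.
Put the 4×3 matrix [u₁|u₂|u₃] into echelon form.
Exactly 1 pivot survives; hence the rank is 1.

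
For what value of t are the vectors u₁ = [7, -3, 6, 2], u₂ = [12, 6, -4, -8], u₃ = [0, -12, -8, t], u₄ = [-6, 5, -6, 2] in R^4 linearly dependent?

t = -52

The vectors are dependent exactly when the determinant of the matrix with rows u₁, u₂, u₃, u₄ vanishes.
The determinant works out to -176*t - 9152.
Solving -176*t - 9152 = 0 yields t = -52.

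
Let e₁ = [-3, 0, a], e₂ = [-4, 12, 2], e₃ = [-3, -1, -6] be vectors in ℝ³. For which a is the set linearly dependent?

The vectors are dependent exactly when the determinant of the matrix with rows e₁, e₂, e₃ vanishes.
Cofactor expansion gives det = 40*a + 210.
Solving 40*a + 210 = 0 yields a = -21/4.

a = -21/4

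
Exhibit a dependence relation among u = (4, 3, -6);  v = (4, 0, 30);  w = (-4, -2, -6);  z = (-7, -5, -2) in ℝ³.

2u + v + 3w = 0

Write the vectors as columns of a matrix and find a nonzero vector in its null space.
One solution (up to scaling) is (2, 1, 3, 0).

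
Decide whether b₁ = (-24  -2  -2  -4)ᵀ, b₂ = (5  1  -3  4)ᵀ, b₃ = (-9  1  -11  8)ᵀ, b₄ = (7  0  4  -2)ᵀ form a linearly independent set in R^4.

linearly dependent

Place the vectors as rows of a 4×4 matrix and reduce to echelon form.
The reduction yields 2 nonzero rows, so the rank is 2.
Since rank 2 < 4, the set is linearly dependent.
Indeed b₁ + 3b₂ - b₃ = 0.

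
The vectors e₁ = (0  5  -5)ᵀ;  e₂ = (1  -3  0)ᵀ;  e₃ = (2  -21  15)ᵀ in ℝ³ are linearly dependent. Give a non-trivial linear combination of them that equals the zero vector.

3e₁ - 2e₂ + e₃ = 0

Row-reduce the matrix with e₁, e₂, e₃ as columns; the null space gives the coefficients.
One solution (up to scaling) is (3, -2, 1).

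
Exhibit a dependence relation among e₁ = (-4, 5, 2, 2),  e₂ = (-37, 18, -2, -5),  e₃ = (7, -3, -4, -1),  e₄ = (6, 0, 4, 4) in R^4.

Write the vectors as columns of a matrix and find a nonzero vector in its null space.
The free variable yields coefficients (3, -1, -1, -3) (any nonzero multiple also works).

3e₁ - e₂ - e₃ - 3e₄ = 0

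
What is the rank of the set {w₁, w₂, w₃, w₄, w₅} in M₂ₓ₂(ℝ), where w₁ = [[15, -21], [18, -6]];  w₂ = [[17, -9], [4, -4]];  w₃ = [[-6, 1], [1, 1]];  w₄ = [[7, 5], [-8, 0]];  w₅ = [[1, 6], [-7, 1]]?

2

Use coordinates relative to {E₁₁, E₁₂, E₂₁, E₂₂}.
Apply Gaussian elimination to the matrix whose rows are w₁, w₂, w₃, w₄, w₅.
Reduction leaves 2 leading entries, giving rank 2.
(With 5 elements in a 4-dimensional space the rank is at most 4.)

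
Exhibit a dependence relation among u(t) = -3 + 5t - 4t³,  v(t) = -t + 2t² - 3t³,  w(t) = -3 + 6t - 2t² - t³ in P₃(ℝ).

u - v - w = 0

Pass to coordinate vectors relative to the basis {1, t, …, t³}.
Row-reduce the matrix with u, v, w as columns; the null space gives the coefficients.
The free variable yields coefficients (1, -1, -1) (any nonzero multiple also works).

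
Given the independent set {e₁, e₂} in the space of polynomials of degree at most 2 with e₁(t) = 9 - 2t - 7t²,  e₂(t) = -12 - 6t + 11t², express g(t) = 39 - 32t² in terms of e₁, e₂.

g = 3e₁ - e₂

Work in coordinates with respect to the standard basis {1, t, t²}.
Write g = c₁e₁ + c₂e₂ and equate components.
Back-substitution yields (c₁, c₂) = (3, -1).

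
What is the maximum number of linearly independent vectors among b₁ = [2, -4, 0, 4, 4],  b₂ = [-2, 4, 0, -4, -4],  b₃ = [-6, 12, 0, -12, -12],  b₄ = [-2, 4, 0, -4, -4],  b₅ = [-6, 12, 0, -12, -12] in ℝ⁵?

Row-reduce the 5×5 matrix with these as rows.
Reduction leaves 1 leading entry, giving rank 1.

1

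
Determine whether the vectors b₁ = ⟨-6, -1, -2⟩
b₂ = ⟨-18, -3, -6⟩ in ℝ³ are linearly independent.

One vector is a scalar multiple of another, so the set is dependent.

linearly dependent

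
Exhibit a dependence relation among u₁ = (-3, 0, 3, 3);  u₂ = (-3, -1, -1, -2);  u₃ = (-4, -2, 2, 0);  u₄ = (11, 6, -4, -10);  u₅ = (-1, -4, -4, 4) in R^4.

2u₁ + u₃ + u₄ + u₅ = 0

Write the vectors as columns of a matrix and find a nonzero vector in its null space.
The free variable yields coefficients (2, 0, 1, 1, 1) (any nonzero multiple also works).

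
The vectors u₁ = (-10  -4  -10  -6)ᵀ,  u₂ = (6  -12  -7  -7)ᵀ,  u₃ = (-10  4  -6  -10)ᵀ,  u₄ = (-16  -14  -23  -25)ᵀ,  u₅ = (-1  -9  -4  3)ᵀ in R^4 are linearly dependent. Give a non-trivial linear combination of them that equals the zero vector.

Row-reduce the matrix with u₁, u₂, u₃, u₄, u₅ as columns; the null space gives the coefficients.
One solution (up to scaling) is (1, -1, -3, 1, -2).

u₁ - u₂ - 3u₃ + u₄ - 2u₅ = 0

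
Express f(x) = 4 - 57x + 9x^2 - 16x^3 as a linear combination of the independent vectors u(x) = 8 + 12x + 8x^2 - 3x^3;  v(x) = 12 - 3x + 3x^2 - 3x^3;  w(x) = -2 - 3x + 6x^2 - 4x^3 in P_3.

Identify each element with its coordinate vector in ℝ⁴ via {1, x, …, x^3}.
Write f = α₁u + … + α₃w and equate components.
Row-reducing the augmented matrix gives the unique coefficients (α₁, α₂, α₃) = (-3, 3, 4).

f = -3u + 3v + 4w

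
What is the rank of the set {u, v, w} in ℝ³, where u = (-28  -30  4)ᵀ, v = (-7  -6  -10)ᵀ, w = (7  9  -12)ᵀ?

Row-reduce the 3×3 matrix with these as rows.
Exactly 2 pivots survive; hence the rank is 2.

rank 2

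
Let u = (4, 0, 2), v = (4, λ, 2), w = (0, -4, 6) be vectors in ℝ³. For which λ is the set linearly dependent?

The vectors are dependent exactly when the determinant of the matrix with rows u, v, w vanishes.
Cofactor expansion gives det = 24*λ.
Setting this to zero gives λ = 0.

λ = 0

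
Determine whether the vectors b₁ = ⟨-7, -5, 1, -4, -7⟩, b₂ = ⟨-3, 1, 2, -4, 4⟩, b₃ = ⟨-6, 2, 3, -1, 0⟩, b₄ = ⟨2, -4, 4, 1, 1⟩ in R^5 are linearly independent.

linearly independent

Place the vectors as rows of a 4×5 matrix and reduce to echelon form.
The reduction yields 4 nonzero rows, so the rank is 4.
Since rank = 4 (the number of vectors), the set is linearly independent.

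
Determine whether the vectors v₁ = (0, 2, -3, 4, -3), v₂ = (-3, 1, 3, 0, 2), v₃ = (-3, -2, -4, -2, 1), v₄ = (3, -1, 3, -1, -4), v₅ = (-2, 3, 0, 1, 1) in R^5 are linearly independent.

Place the vectors as rows of a 5×5 matrix and reduce to echelon form.
The reduction yields 5 nonzero rows, so the rank is 5.
Since rank = 5 (the number of vectors), the set is linearly independent.

linearly independent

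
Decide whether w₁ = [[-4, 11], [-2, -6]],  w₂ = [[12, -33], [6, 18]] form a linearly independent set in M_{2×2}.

Take coordinates with respect to the standard basis {E₁₁, E₁₂, E₂₁, E₂₂}.
Place the vectors as rows of a 2×4 matrix and reduce to echelon form.
The reduction yields 1 nonzero row, so the rank is 1.
Since rank 1 < 2, the set is linearly dependent.

linearly dependent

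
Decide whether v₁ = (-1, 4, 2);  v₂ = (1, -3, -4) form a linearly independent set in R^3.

linearly independent

Place the vectors as rows of a 2×3 matrix and reduce to echelon form.
The reduction yields 2 nonzero rows, so the rank is 2.
Since rank = 2 (the number of vectors), the set is linearly independent.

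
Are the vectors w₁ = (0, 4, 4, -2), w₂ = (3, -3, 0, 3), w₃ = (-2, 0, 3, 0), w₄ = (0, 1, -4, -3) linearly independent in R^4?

linearly independent

The matrix [w₁|w₂|w₃|w₄] has determinant 90.
A nonzero determinant means the columns are linearly independent.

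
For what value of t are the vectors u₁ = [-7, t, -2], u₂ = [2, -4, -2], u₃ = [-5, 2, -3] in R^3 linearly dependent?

t = 5

Dependence holds iff the 3×3 matrix [u₁ u₂ u₃] is singular.
Cofactor expansion gives det = 16*t - 80.
Setting this to zero gives t = 5.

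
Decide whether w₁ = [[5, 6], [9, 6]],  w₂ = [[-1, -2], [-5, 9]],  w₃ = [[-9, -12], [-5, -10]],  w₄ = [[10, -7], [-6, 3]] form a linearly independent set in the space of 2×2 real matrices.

linearly independent

Write each element as a coordinate vector in ℝ⁴ using {E₁₁, E₁₂, E₂₁, E₂₂}.
Row-reduce the matrix whose columns are w₁, w₂, w₃, w₄.
The reduction yields 4 nonzero rows, so the rank is 4.
Since rank = 4 (the number of vectors), the set is linearly independent.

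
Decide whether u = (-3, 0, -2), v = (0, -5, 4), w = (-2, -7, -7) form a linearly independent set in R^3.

The matrix [u|v|w] has determinant -169.
A nonzero determinant means the columns are linearly independent.

linearly independent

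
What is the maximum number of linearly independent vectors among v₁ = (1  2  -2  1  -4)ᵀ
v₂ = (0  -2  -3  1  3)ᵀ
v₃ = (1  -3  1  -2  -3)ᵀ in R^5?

3

Apply Gaussian elimination to the matrix whose rows are v₁, v₂, v₃.
Reduction leaves 3 leading entries, giving rank 3.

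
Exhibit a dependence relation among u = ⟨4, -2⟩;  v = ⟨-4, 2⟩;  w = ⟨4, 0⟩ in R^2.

Row-reduce the matrix with u, v, w as columns; the null space gives the coefficients.
The free variable yields coefficients (1, 1, 0) (any nonzero multiple also works).

u + v = 0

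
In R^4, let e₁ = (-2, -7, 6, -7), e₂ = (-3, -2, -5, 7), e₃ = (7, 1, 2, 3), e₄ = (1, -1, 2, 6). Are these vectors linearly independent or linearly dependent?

linearly independent

Row-reduce the matrix whose columns are e₁, e₂, e₃, e₄.
The reduction yields 4 nonzero rows, so the rank is 4.
Since rank = 4 (the number of vectors), the set is linearly independent.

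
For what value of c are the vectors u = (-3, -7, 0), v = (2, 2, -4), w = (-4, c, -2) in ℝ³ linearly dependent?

c = -32/3

The set is linearly dependent precisely when det[u; v; w] = 0.
Expanding, det = -12*c - 128.
Setting this to zero gives c = -32/3.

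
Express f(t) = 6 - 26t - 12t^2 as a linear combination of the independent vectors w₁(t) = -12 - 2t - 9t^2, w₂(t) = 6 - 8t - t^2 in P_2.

f = w₁ + 3w₂

Work in coordinates with respect to the standard basis {1, t, t^2}.
Solve the system with w₁, w₂ as columns and f as the right-hand side.
The system has the unique solution (a₁, a₂) = (1, 3).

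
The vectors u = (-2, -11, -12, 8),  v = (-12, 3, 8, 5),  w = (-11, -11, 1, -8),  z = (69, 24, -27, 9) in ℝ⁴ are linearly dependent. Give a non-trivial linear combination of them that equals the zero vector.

3v + 3w + z = 0

Row-reduce the matrix with u, v, w, z as columns; the null space gives the coefficients.
A generator of the null space is (0, 3, 3, 1).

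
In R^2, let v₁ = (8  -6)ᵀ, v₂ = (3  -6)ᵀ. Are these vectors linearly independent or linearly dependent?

Form the 2×2 matrix with these as columns; its determinant is -30.
A nonzero determinant means the columns are linearly independent.

linearly independent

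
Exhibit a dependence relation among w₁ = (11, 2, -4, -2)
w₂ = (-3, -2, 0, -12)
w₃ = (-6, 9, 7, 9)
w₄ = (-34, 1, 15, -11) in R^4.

Solve the homogeneous system with w₁, w₂, w₃, w₄ as columns by row-reducing the coefficient matrix.
The free variable yields coefficients (2, -2, -1, 1) (any nonzero multiple also works).

2w₁ - 2w₂ - w₃ + w₄ = 0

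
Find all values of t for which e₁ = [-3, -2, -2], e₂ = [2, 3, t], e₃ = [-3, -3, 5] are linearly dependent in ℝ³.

The set is linearly dependent precisely when det[e₁; e₂; e₃] = 0.
The determinant works out to -3*t - 31.
Setting this to zero gives t = -31/3.

t = -31/3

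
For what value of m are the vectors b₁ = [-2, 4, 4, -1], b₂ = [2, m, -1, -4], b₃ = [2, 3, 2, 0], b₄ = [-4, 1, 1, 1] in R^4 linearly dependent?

m = -37/11

Place the vectors as rows of a 4×4 matrix; dependence ⇔ determinant zero.
The determinant works out to -22*m - 74.
This vanishes exactly when m = -37/11.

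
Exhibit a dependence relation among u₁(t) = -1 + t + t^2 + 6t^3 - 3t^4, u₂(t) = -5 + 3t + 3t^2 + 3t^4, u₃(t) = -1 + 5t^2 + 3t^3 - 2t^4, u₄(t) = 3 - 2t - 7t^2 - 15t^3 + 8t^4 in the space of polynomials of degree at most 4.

2u₁ + u₃ + u₄ = 0

Write each element as a vector in ℝ⁵ using {1, t, …, t^4}.
Row-reduce the matrix with u₁, u₂, u₃, u₄ as columns; the null space gives the coefficients.
A generator of the null space is (2, 0, 1, 1).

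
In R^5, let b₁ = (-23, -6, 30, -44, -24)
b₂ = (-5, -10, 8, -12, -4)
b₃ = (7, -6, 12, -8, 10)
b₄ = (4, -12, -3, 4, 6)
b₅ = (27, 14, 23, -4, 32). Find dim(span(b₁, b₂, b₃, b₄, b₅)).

Apply Gaussian elimination to the matrix whose rows are b₁, b₂, b₃, b₄, b₅.
There are 3 pivot columns, so rank = 3.

3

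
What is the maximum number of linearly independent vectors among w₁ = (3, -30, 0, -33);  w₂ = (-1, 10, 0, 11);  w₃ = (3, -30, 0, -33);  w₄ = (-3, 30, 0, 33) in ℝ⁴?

1

Put the 4×4 matrix [w₁|w₂|w₃|w₄] into echelon form.
The echelon form has 1 nonzero row, so the rank is 1.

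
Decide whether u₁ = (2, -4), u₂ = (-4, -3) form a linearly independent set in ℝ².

Form the 2×2 matrix with these as columns; its determinant is -22.
A nonzero determinant means the columns are linearly independent.

linearly independent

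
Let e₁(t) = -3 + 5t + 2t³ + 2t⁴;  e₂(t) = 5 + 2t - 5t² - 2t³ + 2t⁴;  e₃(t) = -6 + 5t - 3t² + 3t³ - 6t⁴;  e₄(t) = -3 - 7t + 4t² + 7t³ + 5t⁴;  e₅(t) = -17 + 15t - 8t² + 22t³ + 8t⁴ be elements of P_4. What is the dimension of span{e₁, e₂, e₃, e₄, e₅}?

4

Use coordinates relative to {1, t, …, t⁴}.
Form the matrix with e₁, e₂, e₃, e₄, e₅ as columns and reduce.
The echelon form has 4 nonzero rows, so the rank is 4.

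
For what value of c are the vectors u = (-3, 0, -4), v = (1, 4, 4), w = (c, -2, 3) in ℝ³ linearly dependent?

c = 13/4

The vectors are dependent exactly when the determinant of the matrix with rows u, v, w vanishes.
Expanding, det = 16*c - 52.
Setting this to zero gives c = 13/4.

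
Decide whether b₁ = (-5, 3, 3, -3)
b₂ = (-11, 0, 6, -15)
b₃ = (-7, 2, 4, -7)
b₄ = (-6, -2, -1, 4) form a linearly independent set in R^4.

linearly dependent

Row-reduce the matrix whose columns are b₁, b₂, b₃, b₄.
The reduction yields 3 nonzero rows, so the rank is 3.
Since rank 3 < 4, the set is linearly dependent.
Indeed 2b₁ + b₂ - 3b₃ = 0.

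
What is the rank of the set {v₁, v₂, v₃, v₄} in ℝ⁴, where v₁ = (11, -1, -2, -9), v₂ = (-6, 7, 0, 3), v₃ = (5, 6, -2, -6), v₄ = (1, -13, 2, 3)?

Row-reduce the 4×4 matrix with these as rows.
Reduction leaves 2 leading entries, giving rank 2.

rank 2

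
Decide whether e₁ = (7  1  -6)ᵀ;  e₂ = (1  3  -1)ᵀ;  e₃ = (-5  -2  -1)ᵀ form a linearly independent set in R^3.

linearly independent

The matrix [e₁|e₂|e₃] has determinant -107.
A nonzero determinant means the columns are linearly independent.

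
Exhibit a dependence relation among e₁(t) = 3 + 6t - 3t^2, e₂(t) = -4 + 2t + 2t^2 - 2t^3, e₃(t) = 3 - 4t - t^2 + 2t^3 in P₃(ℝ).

Take coordinates with respect to {1, t, …, t^3}.
Row-reduce the matrix with e₁, e₂, e₃ as columns; the null space gives the coefficients.
A generator of the null space is (1, 3, 3).

e₁ + 3e₂ + 3e₃ = 0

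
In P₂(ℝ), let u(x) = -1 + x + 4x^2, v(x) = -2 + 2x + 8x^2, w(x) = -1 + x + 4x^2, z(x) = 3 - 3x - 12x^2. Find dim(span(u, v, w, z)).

Use coordinates relative to {1, x, x^2}.
Row-reduce the 4×3 matrix with these as rows.
Reduction leaves 1 leading entry, giving rank 1.
(With 4 elements in a 3-dimensional space the rank is at most 3.)

dim = 1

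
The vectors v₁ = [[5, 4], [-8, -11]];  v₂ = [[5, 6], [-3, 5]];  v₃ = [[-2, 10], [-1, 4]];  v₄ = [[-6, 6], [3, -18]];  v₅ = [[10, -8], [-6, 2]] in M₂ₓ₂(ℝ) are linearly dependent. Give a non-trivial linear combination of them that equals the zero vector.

v₁ + v₂ - 2v₃ - v₄ - 2v₅ = 0

Pass to coordinate vectors relative to the basis {E₁₁, E₁₂, E₂₁, E₂₂}.
Row-reduce the matrix with v₁, v₂, v₃, v₄, v₅ as columns; the null space gives the coefficients.
A generator of the null space is (1, 1, -2, -1, -2).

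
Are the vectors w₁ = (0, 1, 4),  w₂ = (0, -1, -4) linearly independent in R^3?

Row-reduce the matrix whose columns are w₁, w₂.
The reduction yields 1 nonzero row, so the rank is 1.
Since rank 1 < 2, the set is linearly dependent.
Indeed w₁ + w₂ = 0.

linearly dependent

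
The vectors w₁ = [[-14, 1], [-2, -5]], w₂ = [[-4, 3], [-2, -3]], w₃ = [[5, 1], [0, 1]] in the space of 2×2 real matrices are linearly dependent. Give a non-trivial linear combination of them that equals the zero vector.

Pass to coordinate vectors relative to the basis {E₁₁, E₁₂, E₂₁, E₂₂}.
Write the vectors as columns of a matrix and find a nonzero vector in its null space.
One solution (up to scaling) is (1, -1, 2).

w₁ - w₂ + 2w₃ = 0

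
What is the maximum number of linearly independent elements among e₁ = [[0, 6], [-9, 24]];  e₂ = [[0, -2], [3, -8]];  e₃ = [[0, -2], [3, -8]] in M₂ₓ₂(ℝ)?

1

Use coordinates relative to {E₁₁, E₁₂, E₂₁, E₂₂}.
Put the 4×3 matrix [e₁|e₂|e₃] into echelon form.
The echelon form has 1 nonzero row, so the rank is 1.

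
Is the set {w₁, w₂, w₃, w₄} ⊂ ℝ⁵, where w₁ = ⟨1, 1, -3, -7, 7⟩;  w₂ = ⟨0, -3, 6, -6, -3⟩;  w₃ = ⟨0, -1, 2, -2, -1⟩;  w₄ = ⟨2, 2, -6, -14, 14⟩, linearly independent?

One vector is a scalar multiple of another, so the set is dependent.

linearly dependent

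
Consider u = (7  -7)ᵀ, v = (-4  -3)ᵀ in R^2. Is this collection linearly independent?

The matrix [u|v] has determinant -49.
A nonzero determinant means the columns are linearly independent.

linearly independent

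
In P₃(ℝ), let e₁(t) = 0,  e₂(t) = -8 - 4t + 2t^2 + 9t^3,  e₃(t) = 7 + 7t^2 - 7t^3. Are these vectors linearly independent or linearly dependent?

Write each element as a coordinate vector in ℝ⁴ using {1, t, …, t^3}.
One of the vectors is the zero vector, so the set is linearly dependent.

linearly dependent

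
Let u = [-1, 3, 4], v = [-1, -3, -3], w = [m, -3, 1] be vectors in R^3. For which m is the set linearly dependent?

m = -9

Place the vectors as rows of a 3×3 matrix; dependence ⇔ determinant zero.
The determinant works out to 3*m + 27.
This vanishes exactly when m = -9.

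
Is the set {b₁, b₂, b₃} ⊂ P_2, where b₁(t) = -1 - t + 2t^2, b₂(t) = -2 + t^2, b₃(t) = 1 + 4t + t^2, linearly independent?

linearly independent

Take coordinates with respect to the standard basis {1, t, t^2}.
The matrix [b₁|b₂|b₃] has determinant -15.
A nonzero determinant means the columns are linearly independent.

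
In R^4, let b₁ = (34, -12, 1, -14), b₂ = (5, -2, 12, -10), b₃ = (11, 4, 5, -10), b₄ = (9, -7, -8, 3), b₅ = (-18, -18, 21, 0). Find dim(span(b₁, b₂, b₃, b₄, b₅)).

3

Row-reduce the 5×4 matrix with these as rows.
Reduction leaves 3 leading entries, giving rank 3.
(With 5 elements in a 4-dimensional space the rank is at most 4.)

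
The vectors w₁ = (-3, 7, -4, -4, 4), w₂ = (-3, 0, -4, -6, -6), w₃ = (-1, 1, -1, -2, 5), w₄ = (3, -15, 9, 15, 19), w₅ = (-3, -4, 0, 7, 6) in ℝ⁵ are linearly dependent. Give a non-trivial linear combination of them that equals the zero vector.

Set up α₁w₁ + … + α₅w₅ = 0 and solve the homogeneous system.
One solution (up to scaling) is (2, 1, -3, 1, -1).

2w₁ + w₂ - 3w₃ + w₄ - w₅ = 0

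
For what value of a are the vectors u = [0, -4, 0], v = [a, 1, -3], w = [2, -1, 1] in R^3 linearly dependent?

Dependence holds iff the 3×3 matrix [u v w] is singular.
Expanding, det = 4*a + 24.
Setting this to zero gives a = -6.

a = -6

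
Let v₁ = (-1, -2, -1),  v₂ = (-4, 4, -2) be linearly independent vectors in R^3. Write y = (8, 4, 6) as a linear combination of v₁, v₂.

Set up the augmented matrix [v₁ | v₂ | y] and row-reduce.
Row-reducing the augmented matrix gives the unique coefficients (c₁, c₂) = (-4, -1).

y = -4v₁ - v₂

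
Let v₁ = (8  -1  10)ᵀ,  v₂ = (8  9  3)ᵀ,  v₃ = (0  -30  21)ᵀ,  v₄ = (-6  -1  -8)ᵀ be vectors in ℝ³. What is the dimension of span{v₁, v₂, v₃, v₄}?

Form the matrix with v₁, v₂, v₃, v₄ as columns and reduce.
There are 3 pivot columns, so rank = 3.
(With 4 elements in a 3-dimensional space the rank is at most 3.)

dim = 3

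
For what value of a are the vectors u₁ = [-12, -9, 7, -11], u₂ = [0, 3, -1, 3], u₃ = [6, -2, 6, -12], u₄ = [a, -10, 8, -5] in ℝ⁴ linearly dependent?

a = -36

Place the vectors as rows of a 4×4 matrix; dependence ⇔ determinant zero.
The determinant works out to -88*a - 3168.
Solving -88*a - 3168 = 0 yields a = -36.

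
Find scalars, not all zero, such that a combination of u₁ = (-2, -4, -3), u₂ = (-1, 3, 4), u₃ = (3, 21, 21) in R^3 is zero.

3u₁ - 3u₂ + u₃ = 0

Solve the homogeneous system with u₁, u₂, u₃ as columns by row-reducing the coefficient matrix.
A generator of the null space is (3, -3, 1).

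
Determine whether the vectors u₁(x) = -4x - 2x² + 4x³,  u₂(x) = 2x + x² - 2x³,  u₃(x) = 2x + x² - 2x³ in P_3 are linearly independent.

Write each element as a coordinate vector in ℝ⁴ using {1, x, …, x³}.
Two of the vectors are equal, giving an immediate dependence.

linearly dependent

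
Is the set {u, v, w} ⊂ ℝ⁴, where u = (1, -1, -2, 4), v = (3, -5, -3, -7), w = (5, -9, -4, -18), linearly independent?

linearly dependent

Row-reduce the matrix whose columns are u, v, w.
The reduction yields 2 nonzero rows, so the rank is 2.
Since rank 2 < 3, the set is linearly dependent.
Indeed u - 2v + w = 0.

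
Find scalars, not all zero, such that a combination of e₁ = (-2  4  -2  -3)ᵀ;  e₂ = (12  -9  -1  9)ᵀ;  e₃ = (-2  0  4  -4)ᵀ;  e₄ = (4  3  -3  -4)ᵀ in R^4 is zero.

Solve the homogeneous system with e₁, e₂, e₃, e₄ as columns by row-reducing the coefficient matrix.
The free variable yields coefficients (3, 1, 1, -1) (any nonzero multiple also works).

3e₁ + e₂ + e₃ - e₄ = 0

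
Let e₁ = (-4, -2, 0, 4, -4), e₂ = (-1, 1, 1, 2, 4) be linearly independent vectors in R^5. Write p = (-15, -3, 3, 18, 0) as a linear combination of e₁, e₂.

Write p = α₁e₁ + α₂e₂ and equate components.
The system has the unique solution (α₁, α₂) = (3, 3).

p = 3e₁ + 3e₂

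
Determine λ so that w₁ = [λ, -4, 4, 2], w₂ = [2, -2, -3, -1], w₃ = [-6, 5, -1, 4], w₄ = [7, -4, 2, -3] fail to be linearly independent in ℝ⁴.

λ = 34

The vectors are dependent exactly when the determinant of the matrix with rows w₁, w₂, w₃, w₄ vanishes.
Cofactor expansion gives det = 7*λ - 238.
Solving 7*λ - 238 = 0 yields λ = 34.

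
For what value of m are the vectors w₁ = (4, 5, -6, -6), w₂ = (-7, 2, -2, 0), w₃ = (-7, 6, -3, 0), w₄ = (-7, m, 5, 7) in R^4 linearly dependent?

m = 1/6

Place the vectors as rows of a 4×4 matrix; dependence ⇔ determinant zero.
Expanding, det = 7 - 42*m.
Setting this to zero gives m = 1/6.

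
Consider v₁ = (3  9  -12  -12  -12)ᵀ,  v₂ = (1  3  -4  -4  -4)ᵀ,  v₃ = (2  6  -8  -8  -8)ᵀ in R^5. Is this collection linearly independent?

Row-reduce the matrix whose columns are v₁, v₂, v₃.
The reduction yields 1 nonzero row, so the rank is 1.
Since rank 1 < 3, the set is linearly dependent.

linearly dependent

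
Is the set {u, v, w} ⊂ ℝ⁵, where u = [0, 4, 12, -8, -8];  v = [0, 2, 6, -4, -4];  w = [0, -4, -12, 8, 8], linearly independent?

One vector is a scalar multiple of another, so the set is dependent.

linearly dependent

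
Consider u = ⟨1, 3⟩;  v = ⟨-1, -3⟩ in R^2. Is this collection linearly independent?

The matrix [u|v] has determinant 0.
A zero determinant means the columns are linearly dependent.

linearly dependent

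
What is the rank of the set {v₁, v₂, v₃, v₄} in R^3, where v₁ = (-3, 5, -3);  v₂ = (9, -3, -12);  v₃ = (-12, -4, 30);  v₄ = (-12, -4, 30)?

Put the 3×4 matrix [v₁|v₂|v₃|v₄] into echelon form.
There are 2 pivot columns, so rank = 2.
(With 4 elements in a 3-dimensional space the rank is at most 3.)

rank 2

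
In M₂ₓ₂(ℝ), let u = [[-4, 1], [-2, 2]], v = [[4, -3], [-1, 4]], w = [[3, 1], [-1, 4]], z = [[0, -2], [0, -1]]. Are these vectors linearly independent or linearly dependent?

linearly independent

Take coordinates with respect to the standard basis {E₁₁, E₁₂, E₂₁, E₂₂}.
Place the vectors as rows of a 4×4 matrix and reduce to echelon form.
The reduction yields 4 nonzero rows, so the rank is 4.
Since rank = 4 (the number of vectors), the set is linearly independent.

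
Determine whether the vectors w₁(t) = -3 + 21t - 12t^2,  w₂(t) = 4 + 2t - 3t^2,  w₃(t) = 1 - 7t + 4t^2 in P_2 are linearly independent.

linearly dependent

Write each element as a coordinate vector in ℝ³ using {1, t, t^2}.
The matrix [w₁|w₂|w₃] has determinant 0.
A zero determinant means the columns are linearly dependent.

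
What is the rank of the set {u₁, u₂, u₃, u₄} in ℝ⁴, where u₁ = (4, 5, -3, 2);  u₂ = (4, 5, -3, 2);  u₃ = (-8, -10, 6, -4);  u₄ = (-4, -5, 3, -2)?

Put the 4×4 matrix [u₁|u₂|u₃|u₄] into echelon form.
The echelon form has 1 nonzero row, so the rank is 1.

1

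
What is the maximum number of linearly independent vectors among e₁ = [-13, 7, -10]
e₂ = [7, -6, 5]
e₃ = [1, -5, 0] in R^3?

2

Apply Gaussian elimination to the matrix whose rows are e₁, e₂, e₃.
The echelon form has 2 nonzero rows, so the rank is 2.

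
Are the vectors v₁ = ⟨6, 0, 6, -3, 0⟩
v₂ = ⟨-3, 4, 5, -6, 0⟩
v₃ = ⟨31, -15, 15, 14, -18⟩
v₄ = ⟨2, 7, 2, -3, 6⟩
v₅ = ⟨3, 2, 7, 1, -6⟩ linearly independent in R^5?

Place the vectors as rows of a 5×5 matrix and reduce to echelon form.
The reduction yields 4 nonzero rows, so the rank is 4.
Since rank 4 < 5, the set is linearly dependent.

linearly dependent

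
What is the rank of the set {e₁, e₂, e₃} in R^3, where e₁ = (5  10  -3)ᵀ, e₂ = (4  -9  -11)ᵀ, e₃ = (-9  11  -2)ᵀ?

3

Apply Gaussian elimination to the matrix whose rows are e₁, e₂, e₃.
Reduction leaves 3 leading entries, giving rank 3.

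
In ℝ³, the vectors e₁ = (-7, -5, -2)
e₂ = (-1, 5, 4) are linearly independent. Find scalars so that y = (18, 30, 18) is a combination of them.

Solve the system with e₁, e₂ as columns and y as the right-hand side.
Back-substitution yields (c₁, c₂) = (-3, 3).

y = -3e₁ + 3e₂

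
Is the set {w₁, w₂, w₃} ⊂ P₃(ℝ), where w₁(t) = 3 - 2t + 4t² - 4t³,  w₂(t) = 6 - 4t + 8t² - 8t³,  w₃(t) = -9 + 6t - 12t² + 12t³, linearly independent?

Take coordinates with respect to the standard basis {1, t, …, t³}.
Place the vectors as rows of a 3×4 matrix and reduce to echelon form.
The reduction yields 1 nonzero row, so the rank is 1.
Since rank 1 < 3, the set is linearly dependent.

linearly dependent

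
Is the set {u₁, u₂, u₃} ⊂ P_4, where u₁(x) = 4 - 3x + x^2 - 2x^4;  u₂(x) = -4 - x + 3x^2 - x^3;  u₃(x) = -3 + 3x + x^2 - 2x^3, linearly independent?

Write each element as a coordinate vector in ℝ⁵ using {1, x, …, x^4}.
Row-reduce the matrix whose columns are u₁, u₂, u₃.
The reduction yields 3 nonzero rows, so the rank is 3.
Since rank = 3 (the number of vectors), the set is linearly independent.

linearly independent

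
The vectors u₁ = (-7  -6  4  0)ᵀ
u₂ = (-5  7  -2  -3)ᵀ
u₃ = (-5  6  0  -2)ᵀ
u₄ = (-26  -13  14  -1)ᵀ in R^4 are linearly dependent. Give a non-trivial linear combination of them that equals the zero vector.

Write the vectors as columns of a matrix and find a nonzero vector in its null space.
One solution (up to scaling) is (3, -1, 2, -1).

3u₁ - u₂ + 2u₃ - u₄ = 0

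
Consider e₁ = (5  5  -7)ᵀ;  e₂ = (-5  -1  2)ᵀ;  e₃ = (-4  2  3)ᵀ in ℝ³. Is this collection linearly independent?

The matrix [e₁|e₂|e₃] has determinant 98.
A nonzero determinant means the columns are linearly independent.

linearly independent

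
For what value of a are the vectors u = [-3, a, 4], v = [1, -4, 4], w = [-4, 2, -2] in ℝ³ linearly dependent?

Place the vectors as rows of a 3×3 matrix; dependence ⇔ determinant zero.
Expanding, det = -14*a - 56.
Setting this to zero gives a = -4.

a = -4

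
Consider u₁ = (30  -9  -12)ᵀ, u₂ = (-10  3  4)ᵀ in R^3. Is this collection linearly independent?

Row-reduce the matrix whose columns are u₁, u₂.
The reduction yields 1 nonzero row, so the rank is 1.
Since rank 1 < 2, the set is linearly dependent.
Indeed u₁ + 3u₂ = 0.

linearly dependent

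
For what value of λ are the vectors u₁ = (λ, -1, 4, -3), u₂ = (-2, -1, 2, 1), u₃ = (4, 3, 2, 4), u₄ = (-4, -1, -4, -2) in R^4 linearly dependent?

Place the vectors as rows of a 4×4 matrix; dependence ⇔ determinant zero.
The determinant works out to 116 - 18*λ.
Solving 116 - 18*λ = 0 yields λ = 58/9.

λ = 58/9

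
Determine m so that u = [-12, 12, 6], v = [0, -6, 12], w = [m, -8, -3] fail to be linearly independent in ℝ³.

m = 38/5

The vectors are dependent exactly when the determinant of the matrix with rows u, v, w vanishes.
Cofactor expansion gives det = 180*m - 1368.
Solving 180*m - 1368 = 0 yields m = 38/5.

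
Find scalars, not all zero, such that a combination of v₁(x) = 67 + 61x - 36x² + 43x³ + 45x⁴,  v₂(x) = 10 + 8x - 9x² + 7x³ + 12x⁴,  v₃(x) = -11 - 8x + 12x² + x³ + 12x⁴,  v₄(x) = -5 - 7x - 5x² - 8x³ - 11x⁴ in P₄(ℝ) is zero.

v₁ - 3v₂ + 2v₃ + 3v₄ = 0

Pass to coordinate vectors relative to the basis {1, x, …, x⁴}.
Set up α₁v₁ + … + α₄v₄ = 0 and solve the homogeneous system.
One solution (up to scaling) is (1, -3, 2, 3).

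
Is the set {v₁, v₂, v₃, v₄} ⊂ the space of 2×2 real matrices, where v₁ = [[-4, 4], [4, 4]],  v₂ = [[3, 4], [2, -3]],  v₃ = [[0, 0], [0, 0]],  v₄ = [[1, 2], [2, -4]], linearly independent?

linearly dependent

Write each element as a coordinate vector in ℝ⁴ using {E₁₁, E₁₂, E₂₁, E₂₂}.
One of the vectors is the zero vector, so the set is linearly dependent.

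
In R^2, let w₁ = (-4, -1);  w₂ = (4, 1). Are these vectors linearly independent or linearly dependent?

linearly dependent

Form the 2×2 matrix with these as columns; its determinant is 0.
A zero determinant means the columns are linearly dependent.
Indeed w₁ + w₂ = 0.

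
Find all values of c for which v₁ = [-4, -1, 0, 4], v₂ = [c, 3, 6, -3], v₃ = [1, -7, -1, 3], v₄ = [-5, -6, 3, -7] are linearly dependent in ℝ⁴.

c = -21

The vectors are dependent exactly when the determinant of the matrix with rows v₁, v₂, v₃, v₄ vanishes.
The determinant works out to 106*c + 2226.
Solving 106*c + 2226 = 0 yields c = -21.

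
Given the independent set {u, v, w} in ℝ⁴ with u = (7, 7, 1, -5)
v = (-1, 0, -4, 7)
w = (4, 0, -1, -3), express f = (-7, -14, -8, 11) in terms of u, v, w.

Solve the system with u, v, w as columns and f as the right-hand side.
The system has the unique solution (a₁, a₂, a₃) = (-2, 1, 2).

f = -2u + v + 2w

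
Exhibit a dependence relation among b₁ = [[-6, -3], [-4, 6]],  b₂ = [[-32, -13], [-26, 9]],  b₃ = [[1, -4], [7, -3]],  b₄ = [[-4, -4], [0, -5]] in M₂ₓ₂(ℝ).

3b₁ - b₂ - 2b₃ + 3b₄ = 0

Write each element as a vector in ℝ⁴ using {E₁₁, E₁₂, E₂₁, E₂₂}.
Set up α₁b₁ + … + α₄b₄ = 0 and solve the homogeneous system.
A generator of the null space is (3, -1, -2, 3).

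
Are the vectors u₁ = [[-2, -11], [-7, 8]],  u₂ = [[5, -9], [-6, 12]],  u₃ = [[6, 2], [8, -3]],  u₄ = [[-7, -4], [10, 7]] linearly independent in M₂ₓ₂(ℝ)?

linearly independent

Write each element as a coordinate vector in ℝ⁴ using {E₁₁, E₁₂, E₂₁, E₂₂}.
The matrix [u₁|u₂|u₃|u₄] has determinant 10239.
A nonzero determinant means the columns are linearly independent.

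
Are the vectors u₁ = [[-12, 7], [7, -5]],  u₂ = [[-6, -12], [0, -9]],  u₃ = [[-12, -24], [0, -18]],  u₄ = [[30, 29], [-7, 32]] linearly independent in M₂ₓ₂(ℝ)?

linearly dependent

Write each element as a coordinate vector in ℝ⁴ using {E₁₁, E₁₂, E₂₁, E₂₂}.
One vector is a scalar multiple of another, so the set is dependent.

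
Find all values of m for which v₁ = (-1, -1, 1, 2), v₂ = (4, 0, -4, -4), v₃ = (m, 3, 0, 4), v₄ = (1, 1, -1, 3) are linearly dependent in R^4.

The vectors are dependent exactly when the determinant of the matrix with rows v₁, v₂, v₃, v₄ vanishes.
Expanding, det = 20*m.
This vanishes exactly when m = 0.

m = 0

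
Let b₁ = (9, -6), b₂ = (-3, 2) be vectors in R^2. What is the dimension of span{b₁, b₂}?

1

Form the matrix with b₁, b₂ as columns and reduce.
There is 1 pivot column, so rank = 1.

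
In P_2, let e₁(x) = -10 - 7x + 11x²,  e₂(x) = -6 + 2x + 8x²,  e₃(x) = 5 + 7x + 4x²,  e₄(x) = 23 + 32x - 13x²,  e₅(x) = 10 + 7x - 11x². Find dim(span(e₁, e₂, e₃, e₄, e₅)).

Represent each element by its coordinate vector in ℝ³.
Apply Gaussian elimination to the matrix whose rows are e₁, e₂, e₃, e₄, e₅.
The echelon form has 3 nonzero rows, so the rank is 3.
(With 5 elements in a 3-dimensional space the rank is at most 3.)

dim = 3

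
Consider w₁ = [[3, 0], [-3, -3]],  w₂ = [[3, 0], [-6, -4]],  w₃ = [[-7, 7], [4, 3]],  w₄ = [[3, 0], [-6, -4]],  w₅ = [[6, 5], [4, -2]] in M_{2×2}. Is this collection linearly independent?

Write each element as a coordinate vector in ℝ⁴ using {E₁₁, E₁₂, E₂₁, E₂₂}.
There are 5 vectors in a 4-dimensional space, so they cannot be linearly independent.

linearly dependent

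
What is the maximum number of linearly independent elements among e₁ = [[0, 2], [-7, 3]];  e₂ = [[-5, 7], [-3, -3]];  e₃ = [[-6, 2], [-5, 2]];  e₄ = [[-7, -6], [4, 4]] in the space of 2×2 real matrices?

4

Represent each element by its coordinate vector in ℝ⁴.
Apply Gaussian elimination to the matrix whose rows are e₁, e₂, e₃, e₄.
The echelon form has 4 nonzero rows, so the rank is 4.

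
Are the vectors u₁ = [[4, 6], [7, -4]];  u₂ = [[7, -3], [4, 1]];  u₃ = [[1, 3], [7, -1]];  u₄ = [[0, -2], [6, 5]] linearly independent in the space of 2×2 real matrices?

linearly independent

Write each element as a coordinate vector in ℝ⁴ using {E₁₁, E₁₂, E₂₁, E₂₂}.
The matrix [u₁|u₂|u₃|u₄] has determinant -546.
A nonzero determinant means the columns are linearly independent.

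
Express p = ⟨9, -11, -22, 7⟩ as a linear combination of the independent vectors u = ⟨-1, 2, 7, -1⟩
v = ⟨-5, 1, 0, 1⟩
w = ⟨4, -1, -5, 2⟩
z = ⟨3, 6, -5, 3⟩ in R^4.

Solve the system with u, v, w, z as columns and p as the right-hand side.
Back-substitution yields (c₁, …, c₄) = (-1, 1, 4, -1).

p = -u + v + 4w - z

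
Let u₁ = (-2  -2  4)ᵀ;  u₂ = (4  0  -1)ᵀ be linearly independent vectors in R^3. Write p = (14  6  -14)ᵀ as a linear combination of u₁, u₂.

p = -3u₁ + 2u₂

Since u₁, u₂ are independent, the coefficients expressing p are uniquely determined by a linear system.
Back-substitution yields (α₁, α₂) = (-3, 2).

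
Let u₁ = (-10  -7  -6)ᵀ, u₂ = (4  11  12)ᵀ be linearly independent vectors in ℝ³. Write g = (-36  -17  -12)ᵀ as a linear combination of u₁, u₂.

Solve the system with u₁, u₂ as columns and g as the right-hand side.
Back-substitution yields (α₁, α₂) = (4, 1).

g = 4u₁ + u₂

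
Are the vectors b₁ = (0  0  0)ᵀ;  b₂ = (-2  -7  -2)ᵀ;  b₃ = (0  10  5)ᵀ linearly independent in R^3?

linearly dependent

One of the vectors is the zero vector, so the set is linearly dependent.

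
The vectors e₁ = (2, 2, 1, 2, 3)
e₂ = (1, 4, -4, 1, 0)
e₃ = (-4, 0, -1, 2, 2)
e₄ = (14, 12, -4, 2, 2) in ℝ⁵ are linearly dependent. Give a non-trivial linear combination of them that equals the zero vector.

2e₁ + 2e₂ - 2e₃ - e₄ = 0

Row-reduce the matrix with e₁, e₂, e₃, e₄ as columns; the null space gives the coefficients.
One solution (up to scaling) is (2, 2, -2, -1).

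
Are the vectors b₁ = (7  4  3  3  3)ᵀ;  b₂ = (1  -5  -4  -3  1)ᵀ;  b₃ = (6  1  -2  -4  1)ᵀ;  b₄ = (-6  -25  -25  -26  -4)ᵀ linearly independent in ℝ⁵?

Place the vectors as rows of a 4×5 matrix and reduce to echelon form.
The reduction yields 3 nonzero rows, so the rank is 3.
Since rank 3 < 4, the set is linearly dependent.

linearly dependent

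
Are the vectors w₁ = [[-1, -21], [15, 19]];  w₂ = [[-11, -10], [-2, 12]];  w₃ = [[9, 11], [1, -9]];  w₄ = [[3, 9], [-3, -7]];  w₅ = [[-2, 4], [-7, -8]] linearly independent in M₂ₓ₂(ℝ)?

linearly dependent

Take coordinates with respect to the standard basis {E₁₁, E₁₂, E₂₁, E₂₂}.
There are 5 vectors in a 4-dimensional space, so they cannot be linearly independent.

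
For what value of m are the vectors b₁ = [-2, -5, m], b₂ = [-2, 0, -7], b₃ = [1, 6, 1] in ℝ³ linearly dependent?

Place the vectors as rows of a 3×3 matrix; dependence ⇔ determinant zero.
Expanding, det = -12*m - 59.
Solving -12*m - 59 = 0 yields m = -59/12.

m = -59/12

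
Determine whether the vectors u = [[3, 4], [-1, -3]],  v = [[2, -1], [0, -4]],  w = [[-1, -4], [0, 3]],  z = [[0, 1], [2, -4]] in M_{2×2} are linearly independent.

linearly independent

Write each element as a coordinate vector in ℝ⁴ using {E₁₁, E₁₂, E₂₁, E₂₂}.
The matrix [u|v|w|z] has determinant 42.
A nonzero determinant means the columns are linearly independent.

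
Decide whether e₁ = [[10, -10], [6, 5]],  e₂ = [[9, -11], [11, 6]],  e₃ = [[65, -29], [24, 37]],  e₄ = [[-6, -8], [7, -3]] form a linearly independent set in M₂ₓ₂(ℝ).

Write each element as a coordinate vector in ℝ⁴ using {E₁₁, E₁₂, E₂₁, E₂₂}.
Place the vectors as rows of a 4×4 matrix and reduce to echelon form.
The reduction yields 3 nonzero rows, so the rank is 3.
Since rank 3 < 4, the set is linearly dependent.

linearly dependent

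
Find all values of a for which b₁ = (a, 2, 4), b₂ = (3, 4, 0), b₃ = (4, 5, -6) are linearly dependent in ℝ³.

The vectors are dependent exactly when the determinant of the matrix with rows b₁, b₂, b₃ vanishes.
The determinant works out to 32 - 24*a.
This vanishes exactly when a = 4/3.

a = 4/3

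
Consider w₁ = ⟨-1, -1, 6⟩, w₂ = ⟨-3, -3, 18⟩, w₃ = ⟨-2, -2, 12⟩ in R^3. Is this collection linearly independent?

Row-reduce the matrix whose columns are w₁, w₂, w₃.
The reduction yields 1 nonzero row, so the rank is 1.
Since rank 1 < 3, the set is linearly dependent.
Indeed 3w₁ - w₂ = 0.

linearly dependent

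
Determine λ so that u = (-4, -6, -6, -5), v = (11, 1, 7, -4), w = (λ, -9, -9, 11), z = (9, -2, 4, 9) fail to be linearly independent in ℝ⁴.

λ = -6

Dependence holds iff the 4×4 matrix [u v w z] is singular.
Cofactor expansion gives det = -558*λ - 3348.
Solving -558*λ - 3348 = 0 yields λ = -6.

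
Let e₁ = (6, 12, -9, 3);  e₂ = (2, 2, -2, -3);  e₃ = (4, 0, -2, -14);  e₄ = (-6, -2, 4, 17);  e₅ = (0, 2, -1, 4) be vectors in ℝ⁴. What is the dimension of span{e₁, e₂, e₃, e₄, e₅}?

Apply Gaussian elimination to the matrix whose rows are e₁, e₂, e₃, e₄, e₅.
Reduction leaves 2 leading entries, giving rank 2.
(With 5 elements in a 4-dimensional space the rank is at most 4.)

2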